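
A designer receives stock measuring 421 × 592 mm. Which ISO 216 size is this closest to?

A2 (420 × 594 mm)

Aspect ratio 592/421 ≈ 1.406 — close to the ISO √2 ≈ 1.414.
In the A-series (A0 area = 1 m²): A2 = 420 × 594 mm.
Off by 3 mm total — nearest standard size.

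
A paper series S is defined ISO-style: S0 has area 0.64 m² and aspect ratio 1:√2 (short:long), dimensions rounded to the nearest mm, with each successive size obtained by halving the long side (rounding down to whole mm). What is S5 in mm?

Let S0's short side be w mm. w · w√2 = 0.64 m² = 640,000 mm², so w ≈ 672.7 mm and w√2 ≈ 951.4 mm → S0 = 673 × 951 mm.
S1: ⌊951/2⌋ × 673 = 475 × 673 mm
S2: ⌊673/2⌋ × 475 = 336 × 475 mm
S3: ⌊475/2⌋ × 336 = 237 × 336 mm
S4: ⌊336/2⌋ × 237 = 168 × 237 mm
S5: ⌊237/2⌋ × 168 = 118 × 168 mm

118 × 168 mm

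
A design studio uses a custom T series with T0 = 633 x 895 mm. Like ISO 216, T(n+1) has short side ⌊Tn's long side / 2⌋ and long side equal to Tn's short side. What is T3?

T1: ⌊895/2⌋ × 633 = 447 × 633 mm
T2: ⌊633/2⌋ × 447 = 316 × 447 mm
T3: ⌊447/2⌋ × 316 = 223 × 316 mm

223 × 316 mm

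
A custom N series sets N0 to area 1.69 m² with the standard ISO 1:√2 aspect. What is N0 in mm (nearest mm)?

1093 × 1546 mm

Let the short side be w mm. Then w · w√2 = 1.69 m² = 1,690,000 mm².
w² = 1,690,000/√2, so w ≈ 1093.2 mm; long side = w√2 ≈ 1546.0 mm.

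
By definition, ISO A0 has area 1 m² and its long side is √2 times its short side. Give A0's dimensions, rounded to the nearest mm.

841 × 1189 mm

Let the short side be w mm. Then the long side is w√2 and w · w√2 = 10⁶ mm².
w² = 10⁶/√2, so w = 1000 / 2^(1/4) ≈ 840.9 mm; long side = 1000 · 2^(1/4) ≈ 1189.2 mm.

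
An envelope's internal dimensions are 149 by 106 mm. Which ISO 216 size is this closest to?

Aspect ratio 149/106 ≈ 1.406 — close to the ISO √2 ≈ 1.414.
In the A-series (A0 area = 1 m²): A6 = 105 × 148 mm.
Off by 2 mm total — nearest standard size.

A6 (105 × 148 mm)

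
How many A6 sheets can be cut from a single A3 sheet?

8

Each ISO step halves the sheet: 1 × A3 → 2 × A4 → 4 × A5 → 8 × A6
From A3 to A6 is 3 halving steps: 2^3 = 8.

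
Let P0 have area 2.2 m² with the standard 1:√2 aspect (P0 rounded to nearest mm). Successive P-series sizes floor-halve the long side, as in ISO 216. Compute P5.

Let P0's short side be w mm. w · w√2 = 2.2 m² = 2,200,000 mm², so w ≈ 1247.3 mm and w√2 ≈ 1763.9 mm → P0 = 1247 × 1764 mm.
P1: ⌊1764/2⌋ × 1247 = 882 × 1247 mm
P2: ⌊1247/2⌋ × 882 = 623 × 882 mm
P3: ⌊882/2⌋ × 623 = 441 × 623 mm
P4: ⌊623/2⌋ × 441 = 311 × 441 mm
P5: ⌊441/2⌋ × 311 = 220 × 311 mm

220 × 311 mm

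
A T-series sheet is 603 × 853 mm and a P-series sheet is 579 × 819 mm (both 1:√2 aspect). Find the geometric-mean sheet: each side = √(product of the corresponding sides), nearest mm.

Short side: √(603 · 579) = √349137 ≈ 590.9 → 591 mm
Long side: √(853 · 819) = √698607 ≈ 835.8 → 836 mm

591 × 836 mm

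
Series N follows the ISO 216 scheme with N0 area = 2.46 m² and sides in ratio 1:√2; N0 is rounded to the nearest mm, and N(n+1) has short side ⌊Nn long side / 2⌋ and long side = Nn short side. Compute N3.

466 × 659 mm

Let N0's short side be w mm. w · w√2 = 2.46 m² = 2,460,000 mm², so w ≈ 1318.9 mm and w√2 ≈ 1865.2 mm → N0 = 1319 × 1865 mm.
N1: ⌊1865/2⌋ × 1319 = 932 × 1319 mm
N2: ⌊1319/2⌋ × 932 = 659 × 932 mm
N3: ⌊932/2⌋ × 659 = 466 × 659 mm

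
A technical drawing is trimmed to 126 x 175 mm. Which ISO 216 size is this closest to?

Aspect ratio 175/126 ≈ 1.389 (ISO target is √2 ≈ 1.414).
In the B-series (B0 = 1000 × 1414 mm): B6 = 125 × 176 mm.
Off by 2 mm total — nearest standard size.

B6 (125 × 176 mm)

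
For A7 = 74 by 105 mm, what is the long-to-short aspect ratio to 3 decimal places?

105 / 74 = 1.419
ISO 216 targets √2 ≈ 1.414; the +0.005 deviation is from mm rounding.

1.419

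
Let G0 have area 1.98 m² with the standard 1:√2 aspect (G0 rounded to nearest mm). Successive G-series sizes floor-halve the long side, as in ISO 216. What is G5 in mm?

209 × 295 mm

Let G0's short side be w mm. w · w√2 = 1.98 m² = 1,980,000 mm², so w ≈ 1183.2 mm and w√2 ≈ 1673.4 mm → G0 = 1183 × 1673 mm.
G1: ⌊1673/2⌋ × 1183 = 836 × 1183 mm
G2: ⌊1183/2⌋ × 836 = 591 × 836 mm
G3: ⌊836/2⌋ × 591 = 418 × 591 mm
G4: ⌊591/2⌋ × 418 = 295 × 418 mm
G5: ⌊418/2⌋ × 295 = 209 × 295 mm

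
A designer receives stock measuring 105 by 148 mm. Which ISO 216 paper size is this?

Aspect ratio 148/105 ≈ 1.410 — close to the ISO √2 ≈ 1.414.
In the A-series (A0 area = 1 m²): A6 = 105 × 148 mm.

A6 (105 × 148 mm)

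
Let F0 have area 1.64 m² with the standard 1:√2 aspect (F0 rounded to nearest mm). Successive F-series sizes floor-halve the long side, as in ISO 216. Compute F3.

Let F0's short side be w mm. w · w√2 = 1.64 m² = 1,640,000 mm², so w ≈ 1076.9 mm and w√2 ≈ 1522.9 mm → F0 = 1077 × 1523 mm.
F1: ⌊1523/2⌋ × 1077 = 761 × 1077 mm
F2: ⌊1077/2⌋ × 761 = 538 × 761 mm
F3: ⌊761/2⌋ × 538 = 380 × 538 mm

380 × 538 mm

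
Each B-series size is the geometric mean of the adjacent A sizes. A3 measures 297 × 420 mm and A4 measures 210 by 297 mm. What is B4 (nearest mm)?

250 × 353 mm

Short side: √(297 · 210) = √62370 ≈ 249.7 → 250 mm
Long side: √(420 · 297) = √124740 ≈ 353.2 → 353 mm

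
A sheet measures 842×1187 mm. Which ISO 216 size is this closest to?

Aspect ratio 1187/842 ≈ 1.410 — close to the ISO √2 ≈ 1.414.
In the A-series (A0 area = 1 m²): A0 = 841 × 1189 mm.
Off by 3 mm total — nearest standard size.

A0 (841 × 1189 mm)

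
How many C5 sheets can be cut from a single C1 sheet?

16

Each ISO step halves the sheet: 1 × C1 → 2 × C2 → 4 × C3 → 8 × C4 → …
From C1 to C5 is 4 halving steps: 2^4 = 16.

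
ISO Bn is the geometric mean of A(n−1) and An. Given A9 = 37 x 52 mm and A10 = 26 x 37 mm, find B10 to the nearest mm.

31 × 44 mm

Short side: √(37 · 26) = √962 ≈ 31.0 → 31 mm
Long side: √(52 · 37) = √1924 ≈ 43.9 → 44 mm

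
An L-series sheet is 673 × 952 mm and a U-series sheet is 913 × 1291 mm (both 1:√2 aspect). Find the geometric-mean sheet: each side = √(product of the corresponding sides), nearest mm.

784 × 1109 mm

Short side: √(673 · 913) = √614449 ≈ 783.9 → 784 mm
Long side: √(952 · 1291) = √1229032 ≈ 1108.6 → 1109 mm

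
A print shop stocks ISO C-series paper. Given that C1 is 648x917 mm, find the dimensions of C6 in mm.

C2: ⌊917/2⌋ × 648 = 458 × 648 mm
C3: ⌊648/2⌋ × 458 = 324 × 458 mm
C4: ⌊458/2⌋ × 324 = 229 × 324 mm
C5: ⌊324/2⌋ × 229 = 162 × 229 mm
C6: ⌊229/2⌋ × 162 = 114 × 162 mm

114 × 162 mm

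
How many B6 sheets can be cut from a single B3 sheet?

8

Each ISO step halves the sheet: 1 × B3 → 2 × B4 → 4 × B5 → 8 × B6
From B3 to B6 is 3 halving steps: 2^3 = 8.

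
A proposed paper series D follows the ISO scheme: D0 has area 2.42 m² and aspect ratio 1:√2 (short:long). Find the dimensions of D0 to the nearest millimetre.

Let the short side be w mm. Then w · w√2 = 2.42 m² = 2,420,000 mm².
w² = 2,420,000/√2, so w ≈ 1308.1 mm; long side = w√2 ≈ 1850.0 mm.

1308 × 1850 mm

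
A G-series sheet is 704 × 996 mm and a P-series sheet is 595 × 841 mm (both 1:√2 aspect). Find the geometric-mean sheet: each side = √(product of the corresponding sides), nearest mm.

647 × 915 mm

Short side: √(704 · 595) = √418880 ≈ 647.2 → 647 mm
Long side: √(996 · 841) = √837636 ≈ 915.2 → 915 mm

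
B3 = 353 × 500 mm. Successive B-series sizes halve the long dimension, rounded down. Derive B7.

B4: ⌊500/2⌋ × 353 = 250 × 353 mm
B5: ⌊353/2⌋ × 250 = 176 × 250 mm
B6: ⌊250/2⌋ × 176 = 125 × 176 mm
B7: ⌊176/2⌋ × 125 = 88 × 125 mm

88 × 125 mm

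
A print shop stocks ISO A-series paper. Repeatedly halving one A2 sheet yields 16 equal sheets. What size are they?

16 = 2^4, so 4 halving steps.
A2 → A3 → … → A6 after 4 steps.

A6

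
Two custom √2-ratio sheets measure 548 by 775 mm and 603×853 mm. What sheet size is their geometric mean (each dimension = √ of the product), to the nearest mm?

Short side: √(548 · 603) = √330444 ≈ 574.8 → 575 mm
Long side: √(775 · 853) = √661075 ≈ 813.1 → 813 mm

575 × 813 mm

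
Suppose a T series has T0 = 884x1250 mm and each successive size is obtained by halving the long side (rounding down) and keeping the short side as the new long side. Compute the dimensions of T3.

T1: ⌊1250/2⌋ × 884 = 625 × 884 mm
T2: ⌊884/2⌋ × 625 = 442 × 625 mm
T3: ⌊625/2⌋ × 442 = 312 × 442 mm

312 × 442 mm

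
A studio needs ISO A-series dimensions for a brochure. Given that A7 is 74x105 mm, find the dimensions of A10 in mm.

A8: ⌊105/2⌋ × 74 = 52 × 74 mm
A9: ⌊74/2⌋ × 52 = 37 × 52 mm
A10: ⌊52/2⌋ × 37 = 26 × 37 mm

26 × 37 mm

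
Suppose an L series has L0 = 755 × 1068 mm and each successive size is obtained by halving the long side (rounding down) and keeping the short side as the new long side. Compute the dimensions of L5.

133 × 188 mm

L1: ⌊1068/2⌋ × 755 = 534 × 755 mm
L2: ⌊755/2⌋ × 534 = 377 × 534 mm
L3: ⌊534/2⌋ × 377 = 267 × 377 mm
L4: ⌊377/2⌋ × 267 = 188 × 267 mm
L5: ⌊267/2⌋ × 188 = 133 × 188 mm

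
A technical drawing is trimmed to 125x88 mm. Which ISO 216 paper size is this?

Aspect ratio 125/88 ≈ 1.420 — close to the ISO √2 ≈ 1.414.
In the B-series (B0 = 1000 × 1414 mm): B7 = 88 × 125 mm.

B7 (88 × 125 mm)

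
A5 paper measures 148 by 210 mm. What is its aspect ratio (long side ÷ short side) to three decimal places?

1.419

210 / 148 = 1.419
ISO 216 targets √2 ≈ 1.414; the +0.005 deviation is from mm rounding.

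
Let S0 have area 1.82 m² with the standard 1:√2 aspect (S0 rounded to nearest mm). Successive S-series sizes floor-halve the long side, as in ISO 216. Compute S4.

Let S0's short side be w mm. w · w√2 = 1.82 m² = 1,820,000 mm², so w ≈ 1134.4 mm and w√2 ≈ 1604.3 mm → S0 = 1134 × 1604 mm.
S1: ⌊1604/2⌋ × 1134 = 802 × 1134 mm
S2: ⌊1134/2⌋ × 802 = 567 × 802 mm
S3: ⌊802/2⌋ × 567 = 401 × 567 mm
S4: ⌊567/2⌋ × 401 = 283 × 401 mm

283 × 401 mm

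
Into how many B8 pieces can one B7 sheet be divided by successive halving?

Each ISO step halves the sheet: 1 × B7 → 2 × B8
From B7 to B8 is 1 halving step: 2^1 = 2.

2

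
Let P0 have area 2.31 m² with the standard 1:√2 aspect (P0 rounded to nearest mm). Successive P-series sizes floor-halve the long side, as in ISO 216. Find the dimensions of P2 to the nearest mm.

Let P0's short side be w mm. w · w√2 = 2.31 m² = 2,310,000 mm², so w ≈ 1278.1 mm and w√2 ≈ 1807.4 mm → P0 = 1278 × 1807 mm.
P1: ⌊1807/2⌋ × 1278 = 903 × 1278 mm
P2: ⌊1278/2⌋ × 903 = 639 × 903 mm

639 × 903 mm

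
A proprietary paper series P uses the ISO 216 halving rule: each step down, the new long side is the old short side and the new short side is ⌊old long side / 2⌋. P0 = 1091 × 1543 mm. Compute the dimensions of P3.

P1: ⌊1543/2⌋ × 1091 = 771 × 1091 mm
P2: ⌊1091/2⌋ × 771 = 545 × 771 mm
P3: ⌊771/2⌋ × 545 = 385 × 545 mm

385 × 545 mm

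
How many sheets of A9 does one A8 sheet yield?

Each ISO step halves the sheet: 1 × A8 → 2 × A9
From A8 to A9 is 1 halving step: 2^1 = 2.

2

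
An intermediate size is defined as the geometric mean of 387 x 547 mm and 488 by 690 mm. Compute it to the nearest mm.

Short side: √(387 · 488) = √188856 ≈ 434.6 → 435 mm
Long side: √(547 · 690) = √377430 ≈ 614.4 → 614 mm

435 × 614 mm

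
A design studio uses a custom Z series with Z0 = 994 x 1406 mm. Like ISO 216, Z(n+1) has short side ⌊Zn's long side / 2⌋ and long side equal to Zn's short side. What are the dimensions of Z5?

Z1: ⌊1406/2⌋ × 994 = 703 × 994 mm
Z2: ⌊994/2⌋ × 703 = 497 × 703 mm
Z3: ⌊703/2⌋ × 497 = 351 × 497 mm
Z4: ⌊497/2⌋ × 351 = 248 × 351 mm
Z5: ⌊351/2⌋ × 248 = 175 × 248 mm

175 × 248 mm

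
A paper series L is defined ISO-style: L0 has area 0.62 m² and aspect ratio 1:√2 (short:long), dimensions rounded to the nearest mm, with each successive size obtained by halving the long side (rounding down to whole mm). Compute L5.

117 × 165 mm

Let L0's short side be w mm. w · w√2 = 0.62 m² = 620,000 mm², so w ≈ 662.1 mm and w√2 ≈ 936.4 mm → L0 = 662 × 936 mm.
L1: ⌊936/2⌋ × 662 = 468 × 662 mm
L2: ⌊662/2⌋ × 468 = 331 × 468 mm
L3: ⌊468/2⌋ × 331 = 234 × 331 mm
L4: ⌊331/2⌋ × 234 = 165 × 234 mm
L5: ⌊234/2⌋ × 165 = 117 × 165 mm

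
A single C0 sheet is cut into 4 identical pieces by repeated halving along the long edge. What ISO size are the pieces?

C2

4 = 2^2, so 2 halving steps.
C0 → C1 → … → C2 after 2 steps.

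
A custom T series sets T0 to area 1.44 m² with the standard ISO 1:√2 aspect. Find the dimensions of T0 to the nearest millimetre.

1009 × 1427 mm

Let the short side be w mm. Then w · w√2 = 1.44 m² = 1,440,000 mm².
w² = 1,440,000/√2, so w ≈ 1009.1 mm; long side = w√2 ≈ 1427.0 mm.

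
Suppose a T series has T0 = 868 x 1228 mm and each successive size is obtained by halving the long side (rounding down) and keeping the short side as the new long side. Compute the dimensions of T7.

76 × 108 mm

T1 = 614 × 868 mm (from T0 by 1 halving).
T2: ⌊868/2⌋ × 614 = 434 × 614 mm
T3: ⌊614/2⌋ × 434 = 307 × 434 mm
T4: ⌊434/2⌋ × 307 = 217 × 307 mm
T5: ⌊307/2⌋ × 217 = 153 × 217 mm
T6: ⌊217/2⌋ × 153 = 108 × 153 mm
T7: ⌊153/2⌋ × 108 = 76 × 108 mm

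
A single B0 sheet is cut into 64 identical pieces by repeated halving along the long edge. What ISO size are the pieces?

64 = 2^6, so 6 halving steps.
B0 → B1 → … → B6 after 6 steps.

B6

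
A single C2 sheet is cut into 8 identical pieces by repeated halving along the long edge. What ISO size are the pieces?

C5

8 = 2^3, so 3 halving steps.
C2 → C3 → … → C5 after 3 steps.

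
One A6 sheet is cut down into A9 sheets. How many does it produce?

A6 = 105 × 148 mm; A9 = 37 × 52 mm.
Each halving step doubles the count; 3 steps from A6 to A9.
2^3 = 8.

8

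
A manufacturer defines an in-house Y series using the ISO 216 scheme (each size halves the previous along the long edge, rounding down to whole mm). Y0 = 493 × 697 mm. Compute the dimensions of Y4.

Y1: ⌊697/2⌋ × 493 = 348 × 493 mm
Y2: ⌊493/2⌋ × 348 = 246 × 348 mm
Y3: ⌊348/2⌋ × 246 = 174 × 246 mm
Y4: ⌊246/2⌋ × 174 = 123 × 174 mm

123 × 174 mm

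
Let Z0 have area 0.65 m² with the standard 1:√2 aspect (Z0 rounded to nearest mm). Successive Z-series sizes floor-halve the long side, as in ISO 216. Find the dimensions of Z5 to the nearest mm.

119 × 169 mm

Let Z0's short side be w mm. w · w√2 = 0.65 m² = 650,000 mm², so w ≈ 678.0 mm and w√2 ≈ 958.8 mm → Z0 = 678 × 959 mm.
Z1: ⌊959/2⌋ × 678 = 479 × 678 mm
Z2: ⌊678/2⌋ × 479 = 339 × 479 mm
Z3: ⌊479/2⌋ × 339 = 239 × 339 mm
Z4: ⌊339/2⌋ × 239 = 169 × 239 mm
Z5: ⌊239/2⌋ × 169 = 119 × 169 mm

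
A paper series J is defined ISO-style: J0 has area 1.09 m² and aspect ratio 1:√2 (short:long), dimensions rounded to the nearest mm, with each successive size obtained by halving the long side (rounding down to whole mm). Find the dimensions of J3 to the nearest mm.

310 × 439 mm

Let J0's short side be w mm. w · w√2 = 1.09 m² = 1,090,000 mm², so w ≈ 877.9 mm and w√2 ≈ 1241.6 mm → J0 = 878 × 1242 mm.
J1: ⌊1242/2⌋ × 878 = 621 × 878 mm
J2: ⌊878/2⌋ × 621 = 439 × 621 mm
J3: ⌊621/2⌋ × 439 = 310 × 439 mm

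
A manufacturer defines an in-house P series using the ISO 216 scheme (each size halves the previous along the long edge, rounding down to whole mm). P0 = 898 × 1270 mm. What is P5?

158 × 224 mm

P1 = 635 × 898 mm (from P0 by 1 halving).
P2: ⌊898/2⌋ × 635 = 449 × 635 mm
P3: ⌊635/2⌋ × 449 = 317 × 449 mm
P4: ⌊449/2⌋ × 317 = 224 × 317 mm
P5: ⌊317/2⌋ × 224 = 158 × 224 mm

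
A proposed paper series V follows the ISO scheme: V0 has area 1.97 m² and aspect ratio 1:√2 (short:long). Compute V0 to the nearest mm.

1180 × 1669 mm

Let the short side be w mm. Then w · w√2 = 1.97 m² = 1,970,000 mm².
w² = 1,970,000/√2, so w ≈ 1180.3 mm; long side = w√2 ≈ 1669.1 mm.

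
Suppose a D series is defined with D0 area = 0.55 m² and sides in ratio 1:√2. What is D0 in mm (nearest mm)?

Let the short side be w mm. Then w · w√2 = 0.55 m² = 550,000 mm².
w² = 550,000/√2, so w ≈ 623.6 mm; long side = w√2 ≈ 881.9 mm.

624 × 882 mm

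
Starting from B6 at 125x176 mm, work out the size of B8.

62 × 88 mm

B7: ⌊176/2⌋ × 125 = 88 × 125 mm
B8: ⌊125/2⌋ × 88 = 62 × 88 mm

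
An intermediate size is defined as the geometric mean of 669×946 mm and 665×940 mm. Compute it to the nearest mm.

667 × 943 mm

Short side: √(669 · 665) = √444885 ≈ 667.0 → 667 mm
Long side: √(946 · 940) = √889240 ≈ 943.0 → 943 mm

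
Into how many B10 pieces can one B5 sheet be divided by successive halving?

Each ISO step halves the sheet: 1 × B5 → 2 × B6 → 4 × B7 → 8 × B8 → …
From B5 to B10 is 5 halving steps: 2^5 = 32.

32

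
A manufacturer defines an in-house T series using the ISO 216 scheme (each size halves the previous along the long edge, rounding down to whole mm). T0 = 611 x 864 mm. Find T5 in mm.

T1 = 432 × 611 mm (from T0 by 1 halving).
T2: ⌊611/2⌋ × 432 = 305 × 432 mm
T3: ⌊432/2⌋ × 305 = 216 × 305 mm
T4: ⌊305/2⌋ × 216 = 152 × 216 mm
T5: ⌊216/2⌋ × 152 = 108 × 152 mm

108 × 152 mm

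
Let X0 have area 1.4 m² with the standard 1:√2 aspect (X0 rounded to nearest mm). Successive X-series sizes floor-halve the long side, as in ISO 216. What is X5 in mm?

Let X0's short side be w mm. w · w√2 = 1.4 m² = 1,400,000 mm², so w ≈ 995.0 mm and w√2 ≈ 1407.1 mm → X0 = 995 × 1407 mm.
X1: ⌊1407/2⌋ × 995 = 703 × 995 mm
X2: ⌊995/2⌋ × 703 = 497 × 703 mm
X3: ⌊703/2⌋ × 497 = 351 × 497 mm
X4: ⌊497/2⌋ × 351 = 248 × 351 mm
X5: ⌊351/2⌋ × 248 = 175 × 248 mm

175 × 248 mm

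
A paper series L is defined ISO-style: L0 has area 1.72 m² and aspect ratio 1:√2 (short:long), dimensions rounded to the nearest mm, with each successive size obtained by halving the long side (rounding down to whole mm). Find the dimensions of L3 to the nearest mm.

Let L0's short side be w mm. w · w√2 = 1.72 m² = 1,720,000 mm², so w ≈ 1102.8 mm and w√2 ≈ 1559.6 mm → L0 = 1103 × 1560 mm.
L1: ⌊1560/2⌋ × 1103 = 780 × 1103 mm
L2: ⌊1103/2⌋ × 780 = 551 × 780 mm
L3: ⌊780/2⌋ × 551 = 390 × 551 mm

390 × 551 mm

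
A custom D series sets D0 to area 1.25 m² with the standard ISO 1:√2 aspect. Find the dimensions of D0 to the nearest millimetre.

Let the short side be w mm. Then w · w√2 = 1.25 m² = 1,250,000 mm².
w² = 1,250,000/√2, so w ≈ 940.2 mm; long side = w√2 ≈ 1329.6 mm.

940 × 1330 mm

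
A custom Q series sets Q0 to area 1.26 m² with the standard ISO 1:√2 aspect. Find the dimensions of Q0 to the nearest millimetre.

944 × 1335 mm

Let the short side be w mm. Then w · w√2 = 1.26 m² = 1,260,000 mm².
w² = 1,260,000/√2, so w ≈ 943.9 mm; long side = w√2 ≈ 1334.9 mm.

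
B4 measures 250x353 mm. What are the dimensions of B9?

B5: ⌊353/2⌋ × 250 = 176 × 250 mm
B6: ⌊250/2⌋ × 176 = 125 × 176 mm
B7: ⌊176/2⌋ × 125 = 88 × 125 mm
B8: ⌊125/2⌋ × 88 = 62 × 88 mm
B9: ⌊88/2⌋ × 62 = 44 × 62 mm

44 × 62 mm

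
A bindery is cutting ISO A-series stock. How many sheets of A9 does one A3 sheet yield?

A3 = 297 × 420 mm; A9 = 37 × 52 mm.
Each halving step doubles the count; 6 steps from A3 to A9.
2^6 = 64.

64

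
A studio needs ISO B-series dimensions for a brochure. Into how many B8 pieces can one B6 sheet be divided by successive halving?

Each ISO step halves the sheet: 1 × B6 → 2 × B7 → 4 × B8
From B6 to B8 is 2 halving steps: 2^2 = 4.

4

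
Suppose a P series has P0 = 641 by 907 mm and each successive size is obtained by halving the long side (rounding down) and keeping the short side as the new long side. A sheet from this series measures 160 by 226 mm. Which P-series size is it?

P0: 641 × 907 mm
P1: 453 × 641 mm
P2: 320 × 453 mm
P3: 226 × 320 mm
P4: 160 × 226 mm
P5: 113 × 160 mm
→ matches P4.

P4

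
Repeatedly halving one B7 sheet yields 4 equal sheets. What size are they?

B9

4 = 2^2, so 2 halving steps.
B7 → B8 → … → B9 after 2 steps.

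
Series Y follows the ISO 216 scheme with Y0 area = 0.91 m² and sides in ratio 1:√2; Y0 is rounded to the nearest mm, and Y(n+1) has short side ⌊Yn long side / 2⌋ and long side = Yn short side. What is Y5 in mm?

Let Y0's short side be w mm. w · w√2 = 0.91 m² = 910,000 mm², so w ≈ 802.2 mm and w√2 ≈ 1134.4 mm → Y0 = 802 × 1134 mm.
Y1: ⌊1134/2⌋ × 802 = 567 × 802 mm
Y2: ⌊802/2⌋ × 567 = 401 × 567 mm
Y3: ⌊567/2⌋ × 401 = 283 × 401 mm
Y4: ⌊401/2⌋ × 283 = 200 × 283 mm
Y5: ⌊283/2⌋ × 200 = 141 × 200 mm

141 × 200 mm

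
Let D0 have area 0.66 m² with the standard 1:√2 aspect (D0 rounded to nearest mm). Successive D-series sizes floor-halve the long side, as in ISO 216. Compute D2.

Let D0's short side be w mm. w · w√2 = 0.66 m² = 660,000 mm², so w ≈ 683.1 mm and w√2 ≈ 966.1 mm → D0 = 683 × 966 mm.
D1: ⌊966/2⌋ × 683 = 483 × 683 mm
D2: ⌊683/2⌋ × 483 = 341 × 483 mm

341 × 483 mm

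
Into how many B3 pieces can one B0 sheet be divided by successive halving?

Each ISO step halves the sheet: 1 × B0 → 2 × B1 → 4 × B2 → 8 × B3
From B0 to B3 is 3 halving steps: 2^3 = 8.

8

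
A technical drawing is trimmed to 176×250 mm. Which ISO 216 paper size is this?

B5 (176 × 250 mm)

Aspect ratio 250/176 ≈ 1.420 — close to the ISO √2 ≈ 1.414.
In the B-series (B0 = 1000 × 1414 mm): B5 = 176 × 250 mm.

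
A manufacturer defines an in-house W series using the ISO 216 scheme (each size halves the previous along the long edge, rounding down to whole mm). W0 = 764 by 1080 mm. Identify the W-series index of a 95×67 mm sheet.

W0: 764 × 1080 mm
W1: 540 × 764 mm
W2: 382 × 540 mm
W3: 270 × 382 mm
W4: 191 × 270 mm
W5: 135 × 191 mm
W6: 95 × 135 mm
W7: 67 × 95 mm
W8: 47 × 67 mm
→ matches W7.

W7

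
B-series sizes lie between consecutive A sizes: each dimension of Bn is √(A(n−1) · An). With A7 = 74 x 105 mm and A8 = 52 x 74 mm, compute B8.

62 × 88 mm

Short side: √(74 · 52) = √3848 ≈ 62.0 → 62 mm
Long side: √(105 · 74) = √7770 ≈ 88.1 → 88 mm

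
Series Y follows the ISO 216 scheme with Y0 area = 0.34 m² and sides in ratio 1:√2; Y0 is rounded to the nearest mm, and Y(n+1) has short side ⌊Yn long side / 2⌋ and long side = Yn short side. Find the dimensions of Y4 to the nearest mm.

Let Y0's short side be w mm. w · w√2 = 0.34 m² = 340,000 mm², so w ≈ 490.3 mm and w√2 ≈ 693.4 mm → Y0 = 490 × 693 mm.
Y1: ⌊693/2⌋ × 490 = 346 × 490 mm
Y2: ⌊490/2⌋ × 346 = 245 × 346 mm
Y3: ⌊346/2⌋ × 245 = 173 × 245 mm
Y4: ⌊245/2⌋ × 173 = 122 × 173 mm

122 × 173 mm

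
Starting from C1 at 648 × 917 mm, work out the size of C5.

C2: ⌊917/2⌋ × 648 = 458 × 648 mm
C3: ⌊648/2⌋ × 458 = 324 × 458 mm
C4: ⌊458/2⌋ × 324 = 229 × 324 mm
C5: ⌊324/2⌋ × 229 = 162 × 229 mm

162 × 229 mm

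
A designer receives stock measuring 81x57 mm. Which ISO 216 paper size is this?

C8 (57 × 81 mm)

Aspect ratio 81/57 ≈ 1.421 — close to the ISO √2 ≈ 1.414.
In the C-series (envelope sizes, between A and B): C8 = 57 × 81 mm.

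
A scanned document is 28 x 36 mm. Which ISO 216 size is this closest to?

A10 (26 × 37 mm)

Aspect ratio 36/28 ≈ 1.286 (ISO target is √2 ≈ 1.414).
In the A-series (A0 area = 1 m²): A10 = 26 × 37 mm.
Off by 3 mm total — nearest standard size.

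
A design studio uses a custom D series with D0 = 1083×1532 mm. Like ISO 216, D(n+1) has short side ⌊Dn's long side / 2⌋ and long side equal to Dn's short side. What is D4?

270 × 383 mm

D1: ⌊1532/2⌋ × 1083 = 766 × 1083 mm
D2: ⌊1083/2⌋ × 766 = 541 × 766 mm
D3: ⌊766/2⌋ × 541 = 383 × 541 mm
D4: ⌊541/2⌋ × 383 = 270 × 383 mm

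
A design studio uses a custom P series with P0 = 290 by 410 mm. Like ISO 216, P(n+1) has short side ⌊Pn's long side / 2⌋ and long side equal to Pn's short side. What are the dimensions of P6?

36 × 51 mm

P1 = 205 × 290 mm (from P0 by 1 halving).
P2: ⌊290/2⌋ × 205 = 145 × 205 mm
P3: ⌊205/2⌋ × 145 = 102 × 145 mm
P4: ⌊145/2⌋ × 102 = 72 × 102 mm
P5: ⌊102/2⌋ × 72 = 51 × 72 mm
P6: ⌊72/2⌋ × 51 = 36 × 51 mm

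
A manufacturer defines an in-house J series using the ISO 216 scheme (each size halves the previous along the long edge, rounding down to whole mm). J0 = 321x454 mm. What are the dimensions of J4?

J1: ⌊454/2⌋ × 321 = 227 × 321 mm
J2: ⌊321/2⌋ × 227 = 160 × 227 mm
J3: ⌊227/2⌋ × 160 = 113 × 160 mm
J4: ⌊160/2⌋ × 113 = 80 × 113 mm

80 × 113 mm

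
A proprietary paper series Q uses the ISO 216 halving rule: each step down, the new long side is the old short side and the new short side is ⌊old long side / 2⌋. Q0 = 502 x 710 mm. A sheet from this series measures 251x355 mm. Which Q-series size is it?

Q0: 502 × 710 mm
Q1: 355 × 502 mm
Q2: 251 × 355 mm
Q3: 177 × 251 mm
→ matches Q2.

Q2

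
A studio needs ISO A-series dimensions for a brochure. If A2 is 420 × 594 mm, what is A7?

74 × 105 mm

A3: ⌊594/2⌋ × 420 = 297 × 420 mm
A4: ⌊420/2⌋ × 297 = 210 × 297 mm
A5: ⌊297/2⌋ × 210 = 148 × 210 mm
A6: ⌊210/2⌋ × 148 = 105 × 148 mm
A7: ⌊148/2⌋ × 105 = 74 × 105 mm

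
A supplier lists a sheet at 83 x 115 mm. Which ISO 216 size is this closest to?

C7 (81 × 114 mm)

Aspect ratio 115/83 ≈ 1.386 (ISO target is √2 ≈ 1.414).
In the C-series (envelope sizes, between A and B): C7 = 81 × 114 mm.
Off by 3 mm total — nearest standard size.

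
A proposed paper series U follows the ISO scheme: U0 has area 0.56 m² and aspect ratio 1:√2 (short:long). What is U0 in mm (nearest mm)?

Let the short side be w mm. Then w · w√2 = 0.56 m² = 560,000 mm².
w² = 560,000/√2, so w ≈ 629.3 mm; long side = w√2 ≈ 889.9 mm.

629 × 890 mm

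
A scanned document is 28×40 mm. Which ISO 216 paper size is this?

Aspect ratio 40/28 ≈ 1.429 — close to the ISO √2 ≈ 1.414.
In the C-series (envelope sizes, between A and B): C10 = 28 × 40 mm.

C10 (28 × 40 mm)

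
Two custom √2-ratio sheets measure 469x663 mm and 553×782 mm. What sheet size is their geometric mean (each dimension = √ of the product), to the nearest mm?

Short side: √(469 · 553) = √259357 ≈ 509.3 → 509 mm
Long side: √(663 · 782) = √518466 ≈ 720.0 → 720 mm

509 × 720 mm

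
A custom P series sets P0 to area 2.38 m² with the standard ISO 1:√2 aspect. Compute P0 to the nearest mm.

Let the short side be w mm. Then w · w√2 = 2.38 m² = 2,380,000 mm².
w² = 2,380,000/√2, so w ≈ 1297.3 mm; long side = w√2 ≈ 1834.6 mm.

1297 × 1835 mm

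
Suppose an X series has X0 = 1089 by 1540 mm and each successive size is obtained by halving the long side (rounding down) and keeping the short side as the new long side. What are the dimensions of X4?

X1 = 770 × 1089 mm (from X0 by 1 halving).
X2: ⌊1089/2⌋ × 770 = 544 × 770 mm
X3: ⌊770/2⌋ × 544 = 385 × 544 mm
X4: ⌊544/2⌋ × 385 = 272 × 385 mm

272 × 385 mm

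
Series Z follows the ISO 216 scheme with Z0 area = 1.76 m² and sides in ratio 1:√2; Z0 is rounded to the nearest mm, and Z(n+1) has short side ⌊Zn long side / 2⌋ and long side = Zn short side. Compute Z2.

Let Z0's short side be w mm. w · w√2 = 1.76 m² = 1,760,000 mm², so w ≈ 1115.6 mm and w√2 ≈ 1577.7 mm → Z0 = 1116 × 1578 mm.
Z1: ⌊1578/2⌋ × 1116 = 789 × 1116 mm
Z2: ⌊1116/2⌋ × 789 = 558 × 789 mm

558 × 789 mm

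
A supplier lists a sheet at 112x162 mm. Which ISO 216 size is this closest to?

C6 (114 × 162 mm)

Aspect ratio 162/112 ≈ 1.446 (ISO target is √2 ≈ 1.414).
In the C-series (envelope sizes, between A and B): C6 = 114 × 162 mm.
Off by 2 mm total — nearest standard size.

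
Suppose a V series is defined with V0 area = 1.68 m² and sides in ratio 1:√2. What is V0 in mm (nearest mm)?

1090 × 1541 mm

Let the short side be w mm. Then w · w√2 = 1.68 m² = 1,680,000 mm².
w² = 1,680,000/√2, so w ≈ 1089.9 mm; long side = w√2 ≈ 1541.4 mm.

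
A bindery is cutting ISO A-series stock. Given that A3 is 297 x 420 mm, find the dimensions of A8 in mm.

52 × 74 mm

A4: ⌊420/2⌋ × 297 = 210 × 297 mm
A5: ⌊297/2⌋ × 210 = 148 × 210 mm
A6: ⌊210/2⌋ × 148 = 105 × 148 mm
A7: ⌊148/2⌋ × 105 = 74 × 105 mm
A8: ⌊105/2⌋ × 74 = 52 × 74 mm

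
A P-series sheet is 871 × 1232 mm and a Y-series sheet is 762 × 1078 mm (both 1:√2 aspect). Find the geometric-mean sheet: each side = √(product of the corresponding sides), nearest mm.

Short side: √(871 · 762) = √663702 ≈ 814.7 → 815 mm
Long side: √(1232 · 1078) = √1328096 ≈ 1152.4 → 1152 mm

815 × 1152 mm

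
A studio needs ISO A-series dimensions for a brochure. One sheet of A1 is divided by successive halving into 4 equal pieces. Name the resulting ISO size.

4 = 2^2, so 2 halving steps.
A1 → A2 → … → A3 after 2 steps.

A3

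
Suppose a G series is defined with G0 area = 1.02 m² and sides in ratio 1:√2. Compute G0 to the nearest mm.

Let the short side be w mm. Then w · w√2 = 1.02 m² = 1,020,000 mm².
w² = 1,020,000/√2, so w ≈ 849.3 mm; long side = w√2 ≈ 1201.0 mm.

849 × 1201 mm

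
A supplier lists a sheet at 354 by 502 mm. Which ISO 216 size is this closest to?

B3 (353 × 500 mm)

Aspect ratio 502/354 ≈ 1.418 — close to the ISO √2 ≈ 1.414.
In the B-series (B0 = 1000 × 1414 mm): B3 = 353 × 500 mm.
Off by 3 mm total — nearest standard size.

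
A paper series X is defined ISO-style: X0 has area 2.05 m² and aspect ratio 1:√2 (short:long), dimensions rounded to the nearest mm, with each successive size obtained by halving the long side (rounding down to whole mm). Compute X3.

425 × 602 mm

Let X0's short side be w mm. w · w√2 = 2.05 m² = 2,050,000 mm², so w ≈ 1204.0 mm and w√2 ≈ 1702.7 mm → X0 = 1204 × 1703 mm.
X1: ⌊1703/2⌋ × 1204 = 851 × 1204 mm
X2: ⌊1204/2⌋ × 851 = 602 × 851 mm
X3: ⌊851/2⌋ × 602 = 425 × 602 mm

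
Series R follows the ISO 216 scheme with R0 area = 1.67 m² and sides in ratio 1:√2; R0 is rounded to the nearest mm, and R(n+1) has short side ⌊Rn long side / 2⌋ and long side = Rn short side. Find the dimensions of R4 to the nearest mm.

271 × 384 mm

Let R0's short side be w mm. w · w√2 = 1.67 m² = 1,670,000 mm², so w ≈ 1086.7 mm and w√2 ≈ 1536.8 mm → R0 = 1087 × 1537 mm.
R1: ⌊1537/2⌋ × 1087 = 768 × 1087 mm
R2: ⌊1087/2⌋ × 768 = 543 × 768 mm
R3: ⌊768/2⌋ × 543 = 384 × 543 mm
R4: ⌊543/2⌋ × 384 = 271 × 384 mm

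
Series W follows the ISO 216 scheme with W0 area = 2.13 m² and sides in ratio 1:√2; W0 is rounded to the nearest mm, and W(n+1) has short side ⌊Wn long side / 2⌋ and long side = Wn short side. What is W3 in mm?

434 × 613 mm

Let W0's short side be w mm. w · w√2 = 2.13 m² = 2,130,000 mm², so w ≈ 1227.2 mm and w√2 ≈ 1735.6 mm → W0 = 1227 × 1736 mm.
W1: ⌊1736/2⌋ × 1227 = 868 × 1227 mm
W2: ⌊1227/2⌋ × 868 = 613 × 868 mm
W3: ⌊868/2⌋ × 613 = 434 × 613 mm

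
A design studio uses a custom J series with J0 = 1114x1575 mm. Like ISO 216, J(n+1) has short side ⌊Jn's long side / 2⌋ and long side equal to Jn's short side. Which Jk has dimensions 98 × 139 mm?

J0: 1114 × 1575 mm
J1: 787 × 1114 mm
J2: 557 × 787 mm
J3: 393 × 557 mm
J4: 278 × 393 mm
J5: 196 × 278 mm
J6: 139 × 196 mm
J7: 98 × 139 mm
J8: 69 × 98 mm
→ matches J7.

J7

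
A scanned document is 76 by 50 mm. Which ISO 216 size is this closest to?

A8 (52 × 74 mm)

Aspect ratio 76/50 ≈ 1.520 (ISO target is √2 ≈ 1.414).
In the A-series (A0 area = 1 m²): A8 = 52 × 74 mm.
Off by 4 mm total — nearest standard size.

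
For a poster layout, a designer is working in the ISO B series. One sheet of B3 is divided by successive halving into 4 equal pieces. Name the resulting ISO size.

B5

4 = 2^2, so 2 halving steps.
B3 → B4 → … → B5 after 2 steps.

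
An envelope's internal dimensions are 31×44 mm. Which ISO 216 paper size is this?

B10 (31 × 44 mm)

Aspect ratio 44/31 ≈ 1.419 — close to the ISO √2 ≈ 1.414.
In the B-series (B0 = 1000 × 1414 mm): B10 = 31 × 44 mm.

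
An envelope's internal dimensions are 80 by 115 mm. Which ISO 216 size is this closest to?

C7 (81 × 114 mm)

Aspect ratio 115/80 ≈ 1.438 (ISO target is √2 ≈ 1.414).
In the C-series (envelope sizes, between A and B): C7 = 81 × 114 mm.
Off by 2 mm total — nearest standard size.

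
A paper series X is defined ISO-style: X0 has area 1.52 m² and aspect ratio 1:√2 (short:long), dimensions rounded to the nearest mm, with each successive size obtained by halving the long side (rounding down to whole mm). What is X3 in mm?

Let X0's short side be w mm. w · w√2 = 1.52 m² = 1,520,000 mm², so w ≈ 1036.7 mm and w√2 ≈ 1466.2 mm → X0 = 1037 × 1466 mm.
X1: ⌊1466/2⌋ × 1037 = 733 × 1037 mm
X2: ⌊1037/2⌋ × 733 = 518 × 733 mm
X3: ⌊733/2⌋ × 518 = 366 × 518 mm

366 × 518 mm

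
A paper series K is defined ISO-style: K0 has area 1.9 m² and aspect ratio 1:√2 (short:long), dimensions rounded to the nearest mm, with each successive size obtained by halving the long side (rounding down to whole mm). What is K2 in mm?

Let K0's short side be w mm. w · w√2 = 1.9 m² = 1,900,000 mm², so w ≈ 1159.1 mm and w√2 ≈ 1639.2 mm → K0 = 1159 × 1639 mm.
K1: ⌊1639/2⌋ × 1159 = 819 × 1159 mm
K2: ⌊1159/2⌋ × 819 = 579 × 819 mm

579 × 819 mm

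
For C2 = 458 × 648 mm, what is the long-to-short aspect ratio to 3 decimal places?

1.415

648 / 458 = 1.415
Matches √2 ≈ 1.414 — the ISO 216 defining ratio.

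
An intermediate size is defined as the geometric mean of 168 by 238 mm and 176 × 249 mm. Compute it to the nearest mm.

Short side: √(168 · 176) = √29568 ≈ 172.0 → 172 mm
Long side: √(238 · 249) = √59262 ≈ 243.4 → 243 mm

172 × 243 mm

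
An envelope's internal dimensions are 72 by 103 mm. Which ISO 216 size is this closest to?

Aspect ratio 103/72 ≈ 1.431 (ISO target is √2 ≈ 1.414).
In the A-series (A0 area = 1 m²): A7 = 74 × 105 mm.
Off by 4 mm total — nearest standard size.

A7 (74 × 105 mm)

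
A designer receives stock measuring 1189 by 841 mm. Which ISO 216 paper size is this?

A0 (841 × 1189 mm)

Aspect ratio 1189/841 ≈ 1.414 — close to the ISO √2 ≈ 1.414.
In the A-series (A0 area = 1 m²): A0 = 841 × 1189 mm.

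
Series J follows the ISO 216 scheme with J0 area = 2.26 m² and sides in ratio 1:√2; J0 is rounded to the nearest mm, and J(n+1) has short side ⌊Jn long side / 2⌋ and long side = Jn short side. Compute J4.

Let J0's short side be w mm. w · w√2 = 2.26 m² = 2,260,000 mm², so w ≈ 1264.1 mm and w√2 ≈ 1787.8 mm → J0 = 1264 × 1788 mm.
J1: ⌊1788/2⌋ × 1264 = 894 × 1264 mm
J2: ⌊1264/2⌋ × 894 = 632 × 894 mm
J3: ⌊894/2⌋ × 632 = 447 × 632 mm
J4: ⌊632/2⌋ × 447 = 316 × 447 mm

316 × 447 mm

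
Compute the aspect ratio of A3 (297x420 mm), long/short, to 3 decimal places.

1.414

420 / 297 = 1.414
Matches √2 ≈ 1.414 — the ISO 216 defining ratio.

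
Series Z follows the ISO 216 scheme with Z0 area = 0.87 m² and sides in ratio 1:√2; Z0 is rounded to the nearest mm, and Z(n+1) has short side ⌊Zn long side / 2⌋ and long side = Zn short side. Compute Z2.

392 × 554 mm

Let Z0's short side be w mm. w · w√2 = 0.87 m² = 870,000 mm², so w ≈ 784.3 mm and w√2 ≈ 1109.2 mm → Z0 = 784 × 1109 mm.
Z1: ⌊1109/2⌋ × 784 = 554 × 784 mm
Z2: ⌊784/2⌋ × 554 = 392 × 554 mm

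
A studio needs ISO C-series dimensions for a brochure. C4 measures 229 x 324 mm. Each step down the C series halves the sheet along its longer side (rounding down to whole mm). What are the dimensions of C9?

C5: ⌊324/2⌋ × 229 = 162 × 229 mm
C6: ⌊229/2⌋ × 162 = 114 × 162 mm
C7: ⌊162/2⌋ × 114 = 81 × 114 mm
C8: ⌊114/2⌋ × 81 = 57 × 81 mm
C9: ⌊81/2⌋ × 57 = 40 × 57 mm

40 × 57 mm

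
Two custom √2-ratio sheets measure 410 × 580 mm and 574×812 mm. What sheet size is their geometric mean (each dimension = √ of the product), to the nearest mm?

485 × 686 mm

Short side: √(410 · 574) = √235340 ≈ 485.1 → 485 mm
Long side: √(580 · 812) = √470960 ≈ 686.3 → 686 mm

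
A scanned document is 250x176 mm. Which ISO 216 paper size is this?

Aspect ratio 250/176 ≈ 1.420 — close to the ISO √2 ≈ 1.414.
In the B-series (B0 = 1000 × 1414 mm): B5 = 176 × 250 mm.

B5 (176 × 250 mm)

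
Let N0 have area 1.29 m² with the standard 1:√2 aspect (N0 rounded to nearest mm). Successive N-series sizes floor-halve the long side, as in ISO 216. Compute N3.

Let N0's short side be w mm. w · w√2 = 1.29 m² = 1,290,000 mm², so w ≈ 955.1 mm and w√2 ≈ 1350.7 mm → N0 = 955 × 1351 mm.
N1: ⌊1351/2⌋ × 955 = 675 × 955 mm
N2: ⌊955/2⌋ × 675 = 477 × 675 mm
N3: ⌊675/2⌋ × 477 = 337 × 477 mm

337 × 477 mm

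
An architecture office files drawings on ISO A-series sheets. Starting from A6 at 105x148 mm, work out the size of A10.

A7: ⌊148/2⌋ × 105 = 74 × 105 mm
A8: ⌊105/2⌋ × 74 = 52 × 74 mm
A9: ⌊74/2⌋ × 52 = 37 × 52 mm
A10: ⌊52/2⌋ × 37 = 26 × 37 mm

26 × 37 mm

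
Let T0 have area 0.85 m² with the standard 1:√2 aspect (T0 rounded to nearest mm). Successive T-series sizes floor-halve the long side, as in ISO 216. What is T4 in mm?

193 × 274 mm

Let T0's short side be w mm. w · w√2 = 0.85 m² = 850,000 mm², so w ≈ 775.3 mm and w√2 ≈ 1096.4 mm → T0 = 775 × 1096 mm.
T1: ⌊1096/2⌋ × 775 = 548 × 775 mm
T2: ⌊775/2⌋ × 548 = 387 × 548 mm
T3: ⌊548/2⌋ × 387 = 274 × 387 mm
T4: ⌊387/2⌋ × 274 = 193 × 274 mm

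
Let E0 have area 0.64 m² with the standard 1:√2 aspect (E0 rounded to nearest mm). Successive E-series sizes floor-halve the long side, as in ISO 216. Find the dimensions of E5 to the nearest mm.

118 × 168 mm

Let E0's short side be w mm. w · w√2 = 0.64 m² = 640,000 mm², so w ≈ 672.7 mm and w√2 ≈ 951.4 mm → E0 = 673 × 951 mm.
E1: ⌊951/2⌋ × 673 = 475 × 673 mm
E2: ⌊673/2⌋ × 475 = 336 × 475 mm
E3: ⌊475/2⌋ × 336 = 237 × 336 mm
E4: ⌊336/2⌋ × 237 = 168 × 237 mm
E5: ⌊237/2⌋ × 168 = 118 × 168 mm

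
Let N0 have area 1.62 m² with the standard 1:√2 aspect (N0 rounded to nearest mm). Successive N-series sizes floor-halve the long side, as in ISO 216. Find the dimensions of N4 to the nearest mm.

Let N0's short side be w mm. w · w√2 = 1.62 m² = 1,620,000 mm², so w ≈ 1070.3 mm and w√2 ≈ 1513.6 mm → N0 = 1070 × 1514 mm.
N1: ⌊1514/2⌋ × 1070 = 757 × 1070 mm
N2: ⌊1070/2⌋ × 757 = 535 × 757 mm
N3: ⌊757/2⌋ × 535 = 378 × 535 mm
N4: ⌊535/2⌋ × 378 = 267 × 378 mm

267 × 378 mm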